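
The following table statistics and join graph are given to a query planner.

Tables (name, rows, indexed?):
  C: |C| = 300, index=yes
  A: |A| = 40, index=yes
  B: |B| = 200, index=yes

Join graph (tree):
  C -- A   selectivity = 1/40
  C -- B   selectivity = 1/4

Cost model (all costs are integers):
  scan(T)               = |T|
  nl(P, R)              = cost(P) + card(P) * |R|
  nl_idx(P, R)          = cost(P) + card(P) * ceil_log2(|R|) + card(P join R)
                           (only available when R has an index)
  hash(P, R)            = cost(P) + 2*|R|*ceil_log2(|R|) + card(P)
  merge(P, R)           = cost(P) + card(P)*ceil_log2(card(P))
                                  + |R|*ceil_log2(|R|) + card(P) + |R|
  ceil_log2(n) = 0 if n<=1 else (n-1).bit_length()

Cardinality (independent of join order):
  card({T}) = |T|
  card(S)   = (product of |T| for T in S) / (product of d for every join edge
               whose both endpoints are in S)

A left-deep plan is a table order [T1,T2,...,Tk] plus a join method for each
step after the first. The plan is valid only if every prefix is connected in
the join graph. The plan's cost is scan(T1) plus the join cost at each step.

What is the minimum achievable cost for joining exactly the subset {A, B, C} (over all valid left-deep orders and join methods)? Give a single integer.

4200

Selinger DP over subsets of {A,B,C}:
  {C}: scan cost=300, card=300
  {A}: scan cost=40, card=40
  {B}: scan cost=200, card=200
  {AC}: card=300; try (C,nl_idx)→700, (A,hash)→1080, (A,nl_idx)→2400, (C,merge)→3320, (A,merge)→3580, (C,hash)→5480 …(+2); best=700 via (C,nl_idx)
  {BC}: card=15000; try (B,hash)→3800, (C,merge)→5000, (B,merge)→5100, (C,hash)→5800, (C,nl_idx)→17000, (B,nl_idx)→17700 …(+2); best=3800 via (B,hash)
  {ABC}: card=15000; try (B,hash)→4200, (B,merge)→5500, (B,nl_idx)→18100, (A,hash)→19280, (B,nl)→60700, (A,nl_idx)→108800 …(+2); best=4200 via (B,hash)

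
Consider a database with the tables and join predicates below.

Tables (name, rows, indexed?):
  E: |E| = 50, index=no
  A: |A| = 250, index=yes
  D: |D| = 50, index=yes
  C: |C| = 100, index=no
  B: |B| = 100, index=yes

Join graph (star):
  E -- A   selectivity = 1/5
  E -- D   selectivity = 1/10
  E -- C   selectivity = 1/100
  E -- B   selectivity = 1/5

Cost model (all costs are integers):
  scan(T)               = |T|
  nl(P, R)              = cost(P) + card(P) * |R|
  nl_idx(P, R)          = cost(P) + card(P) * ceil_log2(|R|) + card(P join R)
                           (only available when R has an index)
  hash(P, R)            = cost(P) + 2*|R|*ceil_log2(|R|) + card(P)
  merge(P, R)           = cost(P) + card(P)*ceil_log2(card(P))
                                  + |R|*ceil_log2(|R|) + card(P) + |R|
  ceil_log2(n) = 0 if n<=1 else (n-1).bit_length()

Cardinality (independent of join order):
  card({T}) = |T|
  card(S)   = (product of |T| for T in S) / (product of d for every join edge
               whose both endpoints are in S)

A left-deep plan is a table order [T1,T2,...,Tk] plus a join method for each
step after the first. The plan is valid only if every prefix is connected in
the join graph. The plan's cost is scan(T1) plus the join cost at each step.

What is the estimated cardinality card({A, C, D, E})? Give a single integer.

12500

Tables in S: A(250), C(100), D(50), E(50)
Edges inside S: E-A(d=5), E-D(d=10), E-C(d=100)
numerator = 250 * 100 * 50 * 50 = 62500000
denominator = 5 * 10 * 100 = 5000
card(S) = 62500000 / 5000 = 12500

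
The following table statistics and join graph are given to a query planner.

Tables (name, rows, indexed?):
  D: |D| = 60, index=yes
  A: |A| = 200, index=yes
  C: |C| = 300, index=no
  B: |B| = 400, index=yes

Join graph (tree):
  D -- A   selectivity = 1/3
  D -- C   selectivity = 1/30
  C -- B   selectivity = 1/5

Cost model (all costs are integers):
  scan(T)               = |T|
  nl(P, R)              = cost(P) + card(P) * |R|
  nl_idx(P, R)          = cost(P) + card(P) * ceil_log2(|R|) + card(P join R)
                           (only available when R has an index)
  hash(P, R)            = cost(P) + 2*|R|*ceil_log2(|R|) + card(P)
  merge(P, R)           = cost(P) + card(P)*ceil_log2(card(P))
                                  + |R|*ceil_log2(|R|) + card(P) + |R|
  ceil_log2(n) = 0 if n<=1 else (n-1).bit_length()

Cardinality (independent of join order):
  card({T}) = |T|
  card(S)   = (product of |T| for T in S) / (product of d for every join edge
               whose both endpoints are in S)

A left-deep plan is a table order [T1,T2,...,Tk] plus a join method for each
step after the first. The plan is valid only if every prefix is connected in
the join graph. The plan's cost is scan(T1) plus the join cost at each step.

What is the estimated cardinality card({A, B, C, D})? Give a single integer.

3200000

Tables in S: A(200), B(400), C(300), D(60)
Edges inside S: D-A(d=3), D-C(d=30), C-B(d=5)
numerator = 200 * 400 * 300 * 60 = 1440000000
denominator = 3 * 30 * 5 = 450
card(S) = 1440000000 / 450 = 3200000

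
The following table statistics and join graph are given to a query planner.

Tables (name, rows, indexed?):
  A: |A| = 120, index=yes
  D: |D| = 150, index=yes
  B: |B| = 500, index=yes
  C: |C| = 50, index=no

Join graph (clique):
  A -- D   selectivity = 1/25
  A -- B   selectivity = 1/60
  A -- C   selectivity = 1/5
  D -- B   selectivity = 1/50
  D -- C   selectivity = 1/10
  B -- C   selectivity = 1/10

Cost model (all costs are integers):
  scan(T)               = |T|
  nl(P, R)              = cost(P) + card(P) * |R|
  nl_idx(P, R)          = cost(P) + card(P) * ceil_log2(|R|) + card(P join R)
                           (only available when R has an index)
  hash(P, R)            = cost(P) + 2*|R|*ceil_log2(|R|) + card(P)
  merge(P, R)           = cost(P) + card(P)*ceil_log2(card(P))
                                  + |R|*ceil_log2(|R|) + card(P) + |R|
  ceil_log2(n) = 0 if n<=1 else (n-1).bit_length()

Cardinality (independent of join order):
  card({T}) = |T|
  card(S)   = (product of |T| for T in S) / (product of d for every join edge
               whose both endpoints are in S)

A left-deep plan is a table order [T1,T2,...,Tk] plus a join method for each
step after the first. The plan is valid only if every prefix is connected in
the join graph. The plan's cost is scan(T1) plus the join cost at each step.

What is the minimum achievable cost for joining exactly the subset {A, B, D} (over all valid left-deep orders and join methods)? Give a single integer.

5600

Selinger DP over subsets of {A,B,D}:
  {A}: scan cost=120, card=120
  {D}: scan cost=150, card=150
  {B}: scan cost=500, card=500
  {AD}: card=720; try (D,nl_idx)→1800, (A,nl_idx)→1920, (A,hash)→1980, (D,merge)→2430, (A,merge)→2460, (D,hash)→2640 …(+2); best=1800 via (D,nl_idx)
  {AB}: card=1000; try (B,nl_idx)→2200, (A,hash)→2680, (A,nl_idx)→5000, (B,merge)→6080, (A,merge)→6460, (B,hash)→9240 …(+2); best=2200 via (B,nl_idx)
  {BD}: card=1500; try (B,nl_idx)→3000, (D,hash)→3400, (D,nl_idx)→6000, (B,merge)→6500, (D,merge)→6850, (B,hash)→9300 …(+2); best=3000 via (B,nl_idx)
  {ABD}: card=120; try (D,hash)→5600, (A,hash)→6180, (B,nl_idx)→8400, (D,nl_idx)→10320, (B,hash)→11520, (A,nl_idx)→13620 …(+6); best=5600 via (D,hash)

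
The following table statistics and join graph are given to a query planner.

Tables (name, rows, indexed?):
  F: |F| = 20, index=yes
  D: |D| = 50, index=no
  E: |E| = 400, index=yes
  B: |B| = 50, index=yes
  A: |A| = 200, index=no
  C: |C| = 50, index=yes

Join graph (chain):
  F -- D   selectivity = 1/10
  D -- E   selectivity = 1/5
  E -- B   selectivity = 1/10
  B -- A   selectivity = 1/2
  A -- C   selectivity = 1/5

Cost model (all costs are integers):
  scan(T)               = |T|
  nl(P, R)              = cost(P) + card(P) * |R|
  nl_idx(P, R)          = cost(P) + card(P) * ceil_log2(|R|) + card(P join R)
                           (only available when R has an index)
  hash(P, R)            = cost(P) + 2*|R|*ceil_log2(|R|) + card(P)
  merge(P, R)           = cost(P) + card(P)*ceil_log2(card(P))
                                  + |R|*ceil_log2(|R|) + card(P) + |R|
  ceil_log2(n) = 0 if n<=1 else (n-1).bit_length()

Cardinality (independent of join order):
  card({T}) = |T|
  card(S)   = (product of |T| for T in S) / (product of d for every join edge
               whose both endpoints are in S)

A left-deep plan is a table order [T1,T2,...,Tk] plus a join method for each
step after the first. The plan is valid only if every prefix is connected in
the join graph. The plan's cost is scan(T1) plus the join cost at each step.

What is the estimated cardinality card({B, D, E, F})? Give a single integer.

Tables in S: B(50), D(50), E(400), F(20)
Edges inside S: F-D(d=10), D-E(d=5), E-B(d=10)
numerator = 50 * 50 * 400 * 20 = 20000000
denominator = 10 * 5 * 10 = 500
card(S) = 20000000 / 500 = 40000

40000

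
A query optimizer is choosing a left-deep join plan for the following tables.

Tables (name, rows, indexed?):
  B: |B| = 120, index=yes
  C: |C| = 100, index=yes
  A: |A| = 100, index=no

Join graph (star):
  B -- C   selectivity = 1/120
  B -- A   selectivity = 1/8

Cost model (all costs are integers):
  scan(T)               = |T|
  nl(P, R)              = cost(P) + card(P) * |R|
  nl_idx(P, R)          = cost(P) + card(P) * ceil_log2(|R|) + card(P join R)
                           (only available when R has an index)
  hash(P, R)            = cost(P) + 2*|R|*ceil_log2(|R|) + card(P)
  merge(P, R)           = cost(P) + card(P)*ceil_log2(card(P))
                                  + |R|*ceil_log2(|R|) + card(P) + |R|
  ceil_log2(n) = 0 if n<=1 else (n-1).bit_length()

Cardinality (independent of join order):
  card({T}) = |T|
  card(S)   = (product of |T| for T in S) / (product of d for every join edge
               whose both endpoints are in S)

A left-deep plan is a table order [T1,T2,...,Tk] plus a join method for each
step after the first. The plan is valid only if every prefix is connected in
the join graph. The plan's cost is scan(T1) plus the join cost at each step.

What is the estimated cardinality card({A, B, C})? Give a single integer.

Tables in S: A(100), B(120), C(100)
Edges inside S: B-C(d=120), B-A(d=8)
numerator = 100 * 120 * 100 = 1200000
denominator = 120 * 8 = 960
card(S) = 1200000 / 960 = 1250

1250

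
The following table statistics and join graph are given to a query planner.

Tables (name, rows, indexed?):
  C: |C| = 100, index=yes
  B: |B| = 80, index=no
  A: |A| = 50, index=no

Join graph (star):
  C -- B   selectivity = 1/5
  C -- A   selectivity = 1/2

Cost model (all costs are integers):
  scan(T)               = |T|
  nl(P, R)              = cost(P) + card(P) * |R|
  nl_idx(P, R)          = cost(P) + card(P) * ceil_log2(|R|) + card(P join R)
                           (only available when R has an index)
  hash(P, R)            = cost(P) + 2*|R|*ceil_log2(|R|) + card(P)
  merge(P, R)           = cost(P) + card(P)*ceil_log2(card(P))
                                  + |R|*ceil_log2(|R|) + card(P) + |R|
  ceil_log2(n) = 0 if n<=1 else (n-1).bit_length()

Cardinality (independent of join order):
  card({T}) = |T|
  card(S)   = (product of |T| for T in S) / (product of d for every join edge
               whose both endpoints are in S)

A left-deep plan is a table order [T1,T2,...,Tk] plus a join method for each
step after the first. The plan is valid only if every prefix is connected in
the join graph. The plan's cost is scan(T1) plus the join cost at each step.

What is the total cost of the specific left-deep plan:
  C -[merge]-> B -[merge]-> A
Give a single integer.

21090

step 1: scan C: cost=100, card=100
step 2: join B via merge
    card(P join B) = 100*80/(5) = 1600
    cost = 100 + 100*7 + 80*7 + 100 + 80 = 1540
step 3: join A via merge
    card(P join A) = 1600*50/(2) = 40000
    cost = 1540 + 1600*11 + 50*6 + 1600 + 50 = 21090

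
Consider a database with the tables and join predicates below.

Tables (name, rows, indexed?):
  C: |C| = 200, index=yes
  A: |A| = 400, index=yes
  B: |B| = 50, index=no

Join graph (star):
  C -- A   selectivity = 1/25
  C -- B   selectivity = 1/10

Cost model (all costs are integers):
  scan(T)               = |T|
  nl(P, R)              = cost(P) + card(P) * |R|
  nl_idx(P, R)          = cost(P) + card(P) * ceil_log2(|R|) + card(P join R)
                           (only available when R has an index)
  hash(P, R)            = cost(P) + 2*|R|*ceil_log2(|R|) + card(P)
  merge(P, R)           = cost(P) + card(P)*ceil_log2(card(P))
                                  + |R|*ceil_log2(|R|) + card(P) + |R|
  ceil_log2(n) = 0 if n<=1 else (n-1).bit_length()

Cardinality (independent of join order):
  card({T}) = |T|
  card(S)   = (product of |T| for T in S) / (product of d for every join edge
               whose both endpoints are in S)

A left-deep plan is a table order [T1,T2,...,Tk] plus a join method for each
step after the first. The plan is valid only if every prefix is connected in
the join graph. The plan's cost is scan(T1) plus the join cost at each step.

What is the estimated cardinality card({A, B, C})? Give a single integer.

16000

Tables in S: A(400), B(50), C(200)
Edges inside S: C-A(d=25), C-B(d=10)
numerator = 400 * 50 * 200 = 4000000
denominator = 25 * 10 = 250
card(S) = 4000000 / 250 = 16000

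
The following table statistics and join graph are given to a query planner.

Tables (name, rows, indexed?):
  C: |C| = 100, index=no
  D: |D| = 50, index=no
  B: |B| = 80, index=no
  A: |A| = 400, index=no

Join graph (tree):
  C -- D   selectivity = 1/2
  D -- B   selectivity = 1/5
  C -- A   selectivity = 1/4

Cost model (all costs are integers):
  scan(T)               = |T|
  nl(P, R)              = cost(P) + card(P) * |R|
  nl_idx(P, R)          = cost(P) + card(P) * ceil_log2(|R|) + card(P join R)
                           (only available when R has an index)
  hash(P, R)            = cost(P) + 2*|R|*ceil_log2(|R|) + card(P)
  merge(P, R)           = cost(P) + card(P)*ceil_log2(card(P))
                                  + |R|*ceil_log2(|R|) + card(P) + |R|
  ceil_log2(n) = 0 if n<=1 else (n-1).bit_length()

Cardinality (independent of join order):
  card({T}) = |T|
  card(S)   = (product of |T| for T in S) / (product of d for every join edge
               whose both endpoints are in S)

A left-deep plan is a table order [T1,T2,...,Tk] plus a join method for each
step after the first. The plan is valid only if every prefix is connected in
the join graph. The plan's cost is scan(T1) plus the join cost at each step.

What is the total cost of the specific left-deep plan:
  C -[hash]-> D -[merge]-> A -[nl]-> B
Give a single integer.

step 1: scan C: cost=100, card=100
step 2: join D via hash
    card(P join D) = 100*50/(2) = 2500
    cost = 100 + 2*50*6 + 100 = 800
step 3: join A via merge
    card(P join A) = 2500*400/(4) = 250000
    cost = 800 + 2500*12 + 400*9 + 2500 + 400 = 37300
step 4: join B via nl
    card(P join B) = 250000*80/(5) = 4000000
    cost = 37300 + 250000*80 = 20037300

20037300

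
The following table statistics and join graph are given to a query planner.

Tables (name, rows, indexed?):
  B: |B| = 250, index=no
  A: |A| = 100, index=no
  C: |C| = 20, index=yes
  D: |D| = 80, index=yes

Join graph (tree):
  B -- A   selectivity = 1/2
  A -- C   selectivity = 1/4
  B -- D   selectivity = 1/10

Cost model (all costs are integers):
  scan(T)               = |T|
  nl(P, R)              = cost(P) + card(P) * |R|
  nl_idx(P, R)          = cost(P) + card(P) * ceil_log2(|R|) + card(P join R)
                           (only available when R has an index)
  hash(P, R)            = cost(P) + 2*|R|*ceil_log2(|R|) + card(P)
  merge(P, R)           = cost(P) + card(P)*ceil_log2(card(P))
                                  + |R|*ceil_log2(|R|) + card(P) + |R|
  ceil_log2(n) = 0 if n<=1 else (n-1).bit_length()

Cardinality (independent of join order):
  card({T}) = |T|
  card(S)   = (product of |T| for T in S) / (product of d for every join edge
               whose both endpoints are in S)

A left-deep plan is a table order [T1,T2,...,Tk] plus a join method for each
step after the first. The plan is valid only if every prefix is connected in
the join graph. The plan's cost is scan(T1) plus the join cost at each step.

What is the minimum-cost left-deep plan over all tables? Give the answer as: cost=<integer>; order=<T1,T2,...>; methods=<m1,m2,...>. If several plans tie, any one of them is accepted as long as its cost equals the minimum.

Selinger DP (subsets sized 1..n):
  {B}: scan cost=250, card=250
  {A}: scan cost=100, card=100
  {C}: scan cost=20, card=20
  {D}: scan cost=80, card=80
  {AB}: card=12500; try (A,hash)→1900, (B,merge)→3150, (A,merge)→3300, (B,hash)→4200, (B,nl)→25100, (A,nl)→25250; best=1900 via (A,hash)
  {BD}: card=2000; try (D,hash)→1620, (B,merge)→2970, (D,merge)→3140, (D,nl_idx)→4000, (B,hash)→4160, (B,nl)→20080 …(+1); best=1620 via (D,hash)
  {AC}: card=500; try (C,hash)→400, (A,merge)→940, (C,merge)→1020, (C,nl_idx)→1100, (A,hash)→1440, (A,nl)→2020 …(+1); best=400 via (C,hash)
  {ABC}: card=62500; try (B,hash)→4900, (B,merge)→7650, (C,hash)→14600, (B,nl)→125400, (C,nl_idx)→126900, (C,merge)→189520 …(+1); best=4900 via (B,hash)
  {ABD}: card=100000; try (A,hash)→5020, (D,hash)→15520, (A,merge)→26420, (D,nl_idx)→189400, (D,merge)→190040, (A,nl)→201620 …(+1); best=5020 via (A,hash)
  {ABCD}: card=500000; try (D,hash)→68520, (C,hash)→105220, (D,nl_idx)→942400, (C,nl_idx)→1005020, (D,merge)→1068040, (C,merge)→1805140 …(+2); best=68520 via (D,hash)

cost=68520; order=A,C,B,D; methods=hash,hash,hash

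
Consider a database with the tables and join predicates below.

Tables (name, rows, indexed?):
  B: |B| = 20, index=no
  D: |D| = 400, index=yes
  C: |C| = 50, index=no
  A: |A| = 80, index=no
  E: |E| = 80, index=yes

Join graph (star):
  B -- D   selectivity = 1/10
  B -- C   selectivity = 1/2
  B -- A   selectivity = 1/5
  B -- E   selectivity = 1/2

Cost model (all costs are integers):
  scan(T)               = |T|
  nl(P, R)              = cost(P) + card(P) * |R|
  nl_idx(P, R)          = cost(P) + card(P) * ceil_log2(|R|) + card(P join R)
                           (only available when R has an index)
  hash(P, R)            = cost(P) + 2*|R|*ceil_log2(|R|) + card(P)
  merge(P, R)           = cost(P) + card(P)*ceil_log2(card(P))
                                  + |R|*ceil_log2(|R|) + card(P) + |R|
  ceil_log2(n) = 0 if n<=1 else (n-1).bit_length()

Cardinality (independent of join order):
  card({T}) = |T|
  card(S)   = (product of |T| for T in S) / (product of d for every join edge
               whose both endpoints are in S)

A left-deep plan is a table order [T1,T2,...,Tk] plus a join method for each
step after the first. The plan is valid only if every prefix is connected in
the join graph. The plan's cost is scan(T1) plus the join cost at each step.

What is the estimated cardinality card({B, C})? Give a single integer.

500

Tables in S: B(20), C(50)
Edges inside S: B-C(d=2)
numerator = 20 * 50 = 1000
denominator = 2 = 2
card(S) = 1000 / 2 = 500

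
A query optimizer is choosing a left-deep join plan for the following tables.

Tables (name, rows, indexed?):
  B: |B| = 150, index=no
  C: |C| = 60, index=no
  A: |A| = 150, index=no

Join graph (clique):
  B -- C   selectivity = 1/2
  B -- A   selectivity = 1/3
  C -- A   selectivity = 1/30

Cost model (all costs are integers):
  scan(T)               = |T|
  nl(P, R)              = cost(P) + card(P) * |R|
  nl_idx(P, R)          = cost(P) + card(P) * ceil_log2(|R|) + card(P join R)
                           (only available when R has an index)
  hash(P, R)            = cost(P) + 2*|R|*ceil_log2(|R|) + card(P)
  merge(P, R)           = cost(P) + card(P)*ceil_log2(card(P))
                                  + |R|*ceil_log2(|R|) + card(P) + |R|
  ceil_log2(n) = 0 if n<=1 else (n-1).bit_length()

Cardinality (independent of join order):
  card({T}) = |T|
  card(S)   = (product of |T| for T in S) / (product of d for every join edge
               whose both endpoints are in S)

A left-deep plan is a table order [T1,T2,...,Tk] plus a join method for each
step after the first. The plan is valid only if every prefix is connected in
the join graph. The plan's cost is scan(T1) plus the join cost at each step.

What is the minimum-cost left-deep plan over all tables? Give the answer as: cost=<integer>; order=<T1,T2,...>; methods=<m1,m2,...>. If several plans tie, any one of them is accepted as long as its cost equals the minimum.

cost=3720; order=A,C,B; methods=hash,hash

Selinger DP (subsets sized 1..n):
  {B}: scan cost=150, card=150
  {C}: scan cost=60, card=60
  {A}: scan cost=150, card=150
  {BC}: card=4500; try (C,hash)→1020, (B,merge)→1830, (C,merge)→1920, (B,hash)→2520, (B,nl)→9060, (C,nl)→9150; best=1020 via (C,hash)
  {AB}: card=7500; try (B,hash)→2700, (A,hash)→2700, (B,merge)→2850, (A,merge)→2850, (B,nl)→22650, (A,nl)→22650; best=2700 via (B,hash)
  {AC}: card=300; try (C,hash)→1020, (A,merge)→1830, (C,merge)→1920, (A,hash)→2520, (A,nl)→9060, (C,nl)→9150; best=1020 via (C,hash)
  {ABC}: card=7500; try (B,hash)→3720, (B,merge)→5370, (A,hash)→7920, (C,hash)→10920, (B,nl)→46020, (A,merge)→65370 …(+3); best=3720 via (B,hash)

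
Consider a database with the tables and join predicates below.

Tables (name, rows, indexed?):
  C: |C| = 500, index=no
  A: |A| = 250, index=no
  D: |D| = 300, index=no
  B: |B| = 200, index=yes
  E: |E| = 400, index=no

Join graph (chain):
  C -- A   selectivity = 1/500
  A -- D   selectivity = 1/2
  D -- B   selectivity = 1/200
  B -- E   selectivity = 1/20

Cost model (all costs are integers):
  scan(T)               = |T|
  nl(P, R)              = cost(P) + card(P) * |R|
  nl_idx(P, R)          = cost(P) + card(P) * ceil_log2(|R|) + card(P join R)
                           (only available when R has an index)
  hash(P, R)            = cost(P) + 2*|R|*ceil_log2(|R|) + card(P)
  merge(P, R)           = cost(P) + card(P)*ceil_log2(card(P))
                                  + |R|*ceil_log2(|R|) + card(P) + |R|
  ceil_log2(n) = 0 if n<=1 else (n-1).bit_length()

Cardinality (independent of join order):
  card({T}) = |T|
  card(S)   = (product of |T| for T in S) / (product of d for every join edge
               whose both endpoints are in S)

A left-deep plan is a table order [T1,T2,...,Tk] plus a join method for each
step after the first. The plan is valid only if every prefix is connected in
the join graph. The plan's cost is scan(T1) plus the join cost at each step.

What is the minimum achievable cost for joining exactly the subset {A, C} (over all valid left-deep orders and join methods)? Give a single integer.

Selinger DP over subsets of {A,C}:
  {C}: scan cost=500, card=500
  {A}: scan cost=250, card=250
  {AC}: card=250; try (A,hash)→5000, (C,merge)→7500, (A,merge)→7750, (C,hash)→9500, (C,nl)→125250, (A,nl)→125500; best=5000 via (A,hash)

5000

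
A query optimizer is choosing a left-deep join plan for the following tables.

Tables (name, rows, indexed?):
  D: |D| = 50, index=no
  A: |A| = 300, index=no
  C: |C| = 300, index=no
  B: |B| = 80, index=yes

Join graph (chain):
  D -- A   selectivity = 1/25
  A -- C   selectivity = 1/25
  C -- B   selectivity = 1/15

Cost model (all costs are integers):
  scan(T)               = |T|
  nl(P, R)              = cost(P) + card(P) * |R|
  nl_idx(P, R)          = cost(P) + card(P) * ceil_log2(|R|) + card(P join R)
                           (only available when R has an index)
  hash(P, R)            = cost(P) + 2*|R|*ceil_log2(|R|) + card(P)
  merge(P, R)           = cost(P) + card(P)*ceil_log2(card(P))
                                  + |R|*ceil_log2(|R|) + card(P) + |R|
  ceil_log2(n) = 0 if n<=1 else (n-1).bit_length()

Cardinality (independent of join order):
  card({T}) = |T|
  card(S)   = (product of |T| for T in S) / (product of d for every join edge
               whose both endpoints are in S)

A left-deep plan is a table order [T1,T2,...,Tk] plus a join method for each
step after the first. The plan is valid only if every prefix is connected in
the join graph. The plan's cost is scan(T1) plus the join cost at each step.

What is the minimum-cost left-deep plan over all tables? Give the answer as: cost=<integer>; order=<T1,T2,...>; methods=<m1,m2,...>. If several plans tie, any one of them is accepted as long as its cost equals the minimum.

Selinger DP (subsets sized 1..n):
  {D}: scan cost=50, card=50
  {A}: scan cost=300, card=300
  {C}: scan cost=300, card=300
  {B}: scan cost=80, card=80
  {AD}: card=600; try (D,hash)→1200, (A,merge)→3400, (D,merge)→3650, (A,hash)→5500, (A,nl)→15050, (D,nl)→15300; best=1200 via (D,hash)
  {AC}: card=3600; try (C,hash)→6000, (A,hash)→6000, (C,merge)→6300, (A,merge)→6300, (C,nl)→90300, (A,nl)→90300; best=6000 via (C,hash)
  {BC}: card=1600; try (B,hash)→1720, (C,merge)→3720, (B,merge)→3940, (B,nl_idx)→4000, (C,hash)→5560, (C,nl)→24080 …(+1); best=1720 via (B,hash)
  {ACD}: card=7200; try (C,hash)→7200, (D,hash)→10200, (C,merge)→10800, (D,merge)→53150, (C,nl)→181200, (D,nl)→186000; best=7200 via (C,hash)
  {ABC}: card=19200; try (A,hash)→8720, (B,hash)→10720, (A,merge)→23920, (B,nl_idx)→50400, (B,merge)→53440, (B,nl)→294000 …(+1); best=8720 via (A,hash)
  {ABCD}: card=38400; try (B,hash)→15520, (D,hash)→28520, (B,nl_idx)→96000, (B,merge)→108640, (D,merge)→316270, (B,nl)→583200 …(+1); best=15520 via (B,hash)

cost=15520; order=A,D,C,B; methods=hash,hash,hash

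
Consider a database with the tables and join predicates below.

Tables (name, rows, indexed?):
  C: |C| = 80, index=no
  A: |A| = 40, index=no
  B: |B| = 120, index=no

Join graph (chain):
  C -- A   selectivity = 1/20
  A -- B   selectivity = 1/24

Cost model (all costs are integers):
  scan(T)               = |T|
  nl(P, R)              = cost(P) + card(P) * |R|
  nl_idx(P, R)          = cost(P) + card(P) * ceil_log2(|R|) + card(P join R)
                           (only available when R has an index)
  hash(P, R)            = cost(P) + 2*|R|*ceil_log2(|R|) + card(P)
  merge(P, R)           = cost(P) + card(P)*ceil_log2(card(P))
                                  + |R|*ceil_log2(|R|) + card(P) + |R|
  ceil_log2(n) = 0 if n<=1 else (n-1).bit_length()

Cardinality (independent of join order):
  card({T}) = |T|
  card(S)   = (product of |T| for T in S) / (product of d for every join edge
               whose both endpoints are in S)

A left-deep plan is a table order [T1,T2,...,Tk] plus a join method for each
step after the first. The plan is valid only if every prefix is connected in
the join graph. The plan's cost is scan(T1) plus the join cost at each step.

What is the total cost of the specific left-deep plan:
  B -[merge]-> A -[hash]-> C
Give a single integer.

step 1: scan B: cost=120, card=120
step 2: join A via merge
    card(P join A) = 120*40/(24) = 200
    cost = 120 + 120*7 + 40*6 + 120 + 40 = 1360
step 3: join C via hash
    card(P join C) = 200*80/(20) = 800
    cost = 1360 + 2*80*7 + 200 = 2680

2680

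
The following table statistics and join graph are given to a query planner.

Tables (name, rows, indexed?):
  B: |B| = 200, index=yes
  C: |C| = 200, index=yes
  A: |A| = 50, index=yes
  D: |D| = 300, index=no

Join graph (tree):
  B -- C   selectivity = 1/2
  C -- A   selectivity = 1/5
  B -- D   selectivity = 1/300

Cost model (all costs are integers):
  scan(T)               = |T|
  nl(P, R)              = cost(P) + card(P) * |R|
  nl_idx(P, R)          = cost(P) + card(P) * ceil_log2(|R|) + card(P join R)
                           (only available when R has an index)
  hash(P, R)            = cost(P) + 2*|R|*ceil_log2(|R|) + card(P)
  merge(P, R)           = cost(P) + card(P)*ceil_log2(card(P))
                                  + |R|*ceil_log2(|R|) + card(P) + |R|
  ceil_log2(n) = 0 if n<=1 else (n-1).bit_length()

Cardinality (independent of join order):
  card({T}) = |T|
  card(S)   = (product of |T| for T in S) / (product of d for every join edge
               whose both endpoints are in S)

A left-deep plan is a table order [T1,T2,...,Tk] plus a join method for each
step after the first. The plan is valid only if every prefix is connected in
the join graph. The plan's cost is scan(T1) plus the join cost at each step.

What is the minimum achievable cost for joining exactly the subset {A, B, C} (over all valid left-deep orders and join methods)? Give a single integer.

Selinger DP over subsets of {A,B,C}:
  {B}: scan cost=200, card=200
  {C}: scan cost=200, card=200
  {A}: scan cost=50, card=50
  {BC}: card=20000; try (C,hash)→3600, (B,hash)→3600, (C,merge)→3800, (B,merge)→3800, (C,nl_idx)→21800, (B,nl_idx)→21800 …(+2); best=3600 via (C,hash)
  {AC}: card=2000; try (A,hash)→1000, (C,merge)→2200, (A,merge)→2350, (C,nl_idx)→2450, (C,hash)→3300, (A,nl_idx)→3400 …(+2); best=1000 via (A,hash)
  {ABC}: card=200000; try (B,hash)→6200, (A,hash)→24200, (B,merge)→26800, (B,nl_idx)→217000, (A,nl_idx)→323600, (A,merge)→323950 …(+2); best=6200 via (B,hash)

6200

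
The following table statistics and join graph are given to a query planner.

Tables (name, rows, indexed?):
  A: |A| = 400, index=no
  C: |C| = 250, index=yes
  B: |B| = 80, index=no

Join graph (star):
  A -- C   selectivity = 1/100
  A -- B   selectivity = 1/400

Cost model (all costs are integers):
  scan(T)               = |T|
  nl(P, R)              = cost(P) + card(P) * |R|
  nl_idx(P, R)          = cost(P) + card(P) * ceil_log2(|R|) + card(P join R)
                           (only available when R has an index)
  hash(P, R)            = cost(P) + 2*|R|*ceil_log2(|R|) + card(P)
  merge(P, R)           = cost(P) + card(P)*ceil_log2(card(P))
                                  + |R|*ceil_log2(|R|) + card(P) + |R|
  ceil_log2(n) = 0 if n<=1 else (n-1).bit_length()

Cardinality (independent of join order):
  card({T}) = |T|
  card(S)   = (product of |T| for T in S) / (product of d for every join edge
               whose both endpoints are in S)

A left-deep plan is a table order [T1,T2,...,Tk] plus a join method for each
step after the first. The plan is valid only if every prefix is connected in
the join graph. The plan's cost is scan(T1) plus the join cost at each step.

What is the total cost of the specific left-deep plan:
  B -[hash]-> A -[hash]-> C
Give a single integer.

11440

step 1: scan B: cost=80, card=80
step 2: join A via hash
    card(P join A) = 80*400/(400) = 80
    cost = 80 + 2*400*9 + 80 = 7360
step 3: join C via hash
    card(P join C) = 80*250/(100) = 200
    cost = 7360 + 2*250*8 + 80 = 11440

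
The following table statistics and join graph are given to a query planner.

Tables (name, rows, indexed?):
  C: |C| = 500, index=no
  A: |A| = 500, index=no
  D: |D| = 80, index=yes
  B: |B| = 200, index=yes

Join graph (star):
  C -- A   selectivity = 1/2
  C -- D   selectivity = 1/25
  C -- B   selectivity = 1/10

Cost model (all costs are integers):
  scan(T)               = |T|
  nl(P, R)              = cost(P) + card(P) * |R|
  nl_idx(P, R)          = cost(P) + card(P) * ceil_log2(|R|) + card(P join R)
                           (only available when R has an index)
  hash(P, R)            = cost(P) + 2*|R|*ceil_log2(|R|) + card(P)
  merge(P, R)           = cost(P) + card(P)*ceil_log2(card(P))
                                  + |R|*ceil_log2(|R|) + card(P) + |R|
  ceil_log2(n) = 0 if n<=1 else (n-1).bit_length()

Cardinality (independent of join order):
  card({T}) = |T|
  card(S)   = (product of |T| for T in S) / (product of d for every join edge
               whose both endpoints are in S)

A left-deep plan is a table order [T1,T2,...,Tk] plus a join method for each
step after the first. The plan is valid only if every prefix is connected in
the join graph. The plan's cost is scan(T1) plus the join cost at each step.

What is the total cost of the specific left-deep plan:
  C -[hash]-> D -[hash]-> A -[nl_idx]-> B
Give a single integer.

step 1: scan C: cost=500, card=500
step 2: join D via hash
    card(P join D) = 500*80/(25) = 1600
    cost = 500 + 2*80*7 + 500 = 2120
step 3: join A via hash
    card(P join A) = 1600*500/(2) = 400000
    cost = 2120 + 2*500*9 + 1600 = 12720
step 4: join B via nl_idx
    card(P join B) = 400000*200/(10) = 8000000
    cost = 12720 + 400000*8 + 8000000 = 11212720

11212720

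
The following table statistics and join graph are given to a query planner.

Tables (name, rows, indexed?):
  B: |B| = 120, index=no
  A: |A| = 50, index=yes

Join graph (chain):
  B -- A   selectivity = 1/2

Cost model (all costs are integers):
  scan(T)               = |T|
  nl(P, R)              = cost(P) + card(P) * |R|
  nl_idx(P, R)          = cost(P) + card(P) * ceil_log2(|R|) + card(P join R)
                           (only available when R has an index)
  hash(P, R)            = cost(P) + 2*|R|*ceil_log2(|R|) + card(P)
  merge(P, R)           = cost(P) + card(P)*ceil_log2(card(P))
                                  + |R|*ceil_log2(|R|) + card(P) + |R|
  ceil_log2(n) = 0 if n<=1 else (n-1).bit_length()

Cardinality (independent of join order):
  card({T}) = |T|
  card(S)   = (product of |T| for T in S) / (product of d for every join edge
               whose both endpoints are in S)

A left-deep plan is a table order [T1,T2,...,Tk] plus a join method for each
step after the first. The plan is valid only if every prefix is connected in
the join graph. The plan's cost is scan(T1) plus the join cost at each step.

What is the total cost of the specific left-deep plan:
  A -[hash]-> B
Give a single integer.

1780

step 1: scan A: cost=50, card=50
step 2: join B via hash
    card(P join B) = 50*120/(2) = 3000
    cost = 50 + 2*120*7 + 50 = 1780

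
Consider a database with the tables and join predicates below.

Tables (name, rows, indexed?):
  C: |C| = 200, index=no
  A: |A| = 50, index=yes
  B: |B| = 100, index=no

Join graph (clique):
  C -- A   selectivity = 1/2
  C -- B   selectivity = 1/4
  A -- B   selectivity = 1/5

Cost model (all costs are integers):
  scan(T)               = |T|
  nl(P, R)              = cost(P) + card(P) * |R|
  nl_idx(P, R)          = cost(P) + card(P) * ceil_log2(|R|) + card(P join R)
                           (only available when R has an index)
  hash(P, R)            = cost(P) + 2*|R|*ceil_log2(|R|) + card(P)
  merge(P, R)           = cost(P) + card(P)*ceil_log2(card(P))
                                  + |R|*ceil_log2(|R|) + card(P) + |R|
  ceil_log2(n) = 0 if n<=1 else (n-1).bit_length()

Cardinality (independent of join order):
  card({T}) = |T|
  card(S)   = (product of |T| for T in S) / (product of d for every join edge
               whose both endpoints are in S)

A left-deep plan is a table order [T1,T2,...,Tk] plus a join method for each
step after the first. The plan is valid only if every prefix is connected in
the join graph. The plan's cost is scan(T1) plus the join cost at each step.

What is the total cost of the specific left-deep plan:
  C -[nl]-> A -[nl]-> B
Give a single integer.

510200

step 1: scan C: cost=200, card=200
step 2: join A via nl
    card(P join A) = 200*50/(2) = 5000
    cost = 200 + 200*50 = 10200
step 3: join B via nl
    card(P join B) = 5000*100/(4*5) = 25000
    cost = 10200 + 5000*100 = 510200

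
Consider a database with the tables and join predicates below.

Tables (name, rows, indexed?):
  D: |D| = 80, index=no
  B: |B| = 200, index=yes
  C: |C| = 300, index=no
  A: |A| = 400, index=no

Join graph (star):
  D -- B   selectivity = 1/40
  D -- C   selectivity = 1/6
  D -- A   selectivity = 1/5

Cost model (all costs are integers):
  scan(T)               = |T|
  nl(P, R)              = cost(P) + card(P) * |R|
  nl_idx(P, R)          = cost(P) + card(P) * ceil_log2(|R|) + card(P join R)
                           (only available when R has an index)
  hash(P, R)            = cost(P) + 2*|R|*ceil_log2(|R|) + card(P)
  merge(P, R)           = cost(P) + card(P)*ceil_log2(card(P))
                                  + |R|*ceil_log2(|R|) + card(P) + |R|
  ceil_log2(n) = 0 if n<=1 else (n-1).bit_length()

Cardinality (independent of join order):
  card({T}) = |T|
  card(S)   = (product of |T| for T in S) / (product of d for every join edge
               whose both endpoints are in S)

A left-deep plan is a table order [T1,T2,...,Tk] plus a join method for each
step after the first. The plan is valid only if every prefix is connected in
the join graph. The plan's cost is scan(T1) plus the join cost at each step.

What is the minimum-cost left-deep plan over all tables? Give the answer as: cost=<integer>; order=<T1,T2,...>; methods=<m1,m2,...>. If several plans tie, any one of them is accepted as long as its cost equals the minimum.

Selinger DP (subsets sized 1..n):
  {D}: scan cost=80, card=80
  {B}: scan cost=200, card=200
  {C}: scan cost=300, card=300
  {A}: scan cost=400, card=400
  {BD}: card=400; try (B,nl_idx)→1120, (D,hash)→1520, (B,merge)→2520, (D,merge)→2640, (B,hash)→3360, (B,nl)→16080 …(+1); best=1120 via (B,nl_idx)
  {CD}: card=4000; try (D,hash)→1720, (C,merge)→3720, (D,merge)→3940, (C,hash)→5560, (C,nl)→24080, (D,nl)→24300; best=1720 via (D,hash)
  {AD}: card=6400; try (D,hash)→1920, (A,merge)→4720, (D,merge)→5040, (A,hash)→7360, (A,nl)→32080, (D,nl)→32400; best=1920 via (D,hash)
  {BCD}: card=20000; try (C,hash)→6920, (C,merge)→8120, (B,hash)→8920, (B,nl_idx)→53720, (B,merge)→55520, (C,nl)→121120 …(+1); best=6920 via (C,hash)
  {ABD}: card=32000; try (A,hash)→8720, (A,merge)→9120, (B,hash)→11520, (B,nl_idx)→85120, (B,merge)→93320, (A,nl)→161120 …(+1); best=8720 via (A,hash)
  {ACD}: card=320000; try (A,hash)→12920, (C,hash)→13720, (A,merge)→57720, (C,merge)→94520, (A,nl)→1601720, (C,nl)→1921920; best=12920 via (A,hash)
  {ABCD}: card=1600000; try (A,hash)→34120, (C,hash)→46120, (A,merge)→330920, (B,hash)→336120, (C,merge)→523720, (B,nl_idx)→4172920 …(+4); best=34120 via (A,hash)

cost=34120; order=D,B,C,A; methods=nl_idx,hash,hash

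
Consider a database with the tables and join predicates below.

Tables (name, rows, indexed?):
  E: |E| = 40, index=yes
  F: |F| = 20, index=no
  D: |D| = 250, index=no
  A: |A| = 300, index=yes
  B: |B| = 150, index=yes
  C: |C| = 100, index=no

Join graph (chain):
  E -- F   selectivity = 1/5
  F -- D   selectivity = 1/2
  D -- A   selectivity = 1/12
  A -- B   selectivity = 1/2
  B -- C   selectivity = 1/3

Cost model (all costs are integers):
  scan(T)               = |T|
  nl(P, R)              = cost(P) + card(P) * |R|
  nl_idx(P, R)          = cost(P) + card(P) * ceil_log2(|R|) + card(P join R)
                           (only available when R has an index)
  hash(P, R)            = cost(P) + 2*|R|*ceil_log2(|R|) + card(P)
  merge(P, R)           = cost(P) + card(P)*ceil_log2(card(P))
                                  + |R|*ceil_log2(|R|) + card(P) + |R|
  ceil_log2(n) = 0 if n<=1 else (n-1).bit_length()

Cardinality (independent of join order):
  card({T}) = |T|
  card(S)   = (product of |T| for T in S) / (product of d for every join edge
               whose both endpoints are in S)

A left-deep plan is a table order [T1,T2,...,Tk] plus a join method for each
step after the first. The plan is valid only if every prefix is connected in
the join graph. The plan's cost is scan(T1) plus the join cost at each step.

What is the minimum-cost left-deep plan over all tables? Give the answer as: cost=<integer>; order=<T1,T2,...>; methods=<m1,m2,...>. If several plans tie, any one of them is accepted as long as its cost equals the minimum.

cost=38032880; order=D,F,E,A,B,C; methods=hash,hash,hash,hash,hash

Selinger DP (subsets sized 1..n):
  {E}: scan cost=40, card=40
  {F}: scan cost=20, card=20
  {D}: scan cost=250, card=250
  {A}: scan cost=300, card=300
  {B}: scan cost=150, card=150
  {C}: scan cost=100, card=100
  {EF}: card=160; try (F,hash)→280, (E,nl_idx)→300, (E,merge)→420, (F,merge)→440, (E,hash)→520, (E,nl)→820 …(+1); best=280 via (F,hash)
  {DF}: card=2500; try (F,hash)→700, (D,merge)→2390, (F,merge)→2620, (D,hash)→4040, (D,nl)→5020, (F,nl)→5250; best=700 via (F,hash)
  {AD}: card=6250; try (D,hash)→4600, (A,merge)→5500, (D,merge)→5550, (A,hash)→5900, (A,nl_idx)→8750, (A,nl)→75250 …(+1); best=4600 via (D,hash)
  {AB}: card=22500; try (B,hash)→3000, (A,merge)→4500, (B,merge)→4650, (A,hash)→5700, (A,nl_idx)→24000, (B,nl_idx)→25200 …(+2); best=3000 via (B,hash)
  {BC}: card=5000; try (C,hash)→1700, (B,merge)→2250, (C,merge)→2300, (B,hash)→2600, (B,nl_idx)→5900, (B,nl)→15100 …(+1); best=1700 via (C,hash)
  {DEF}: card=20000; try (E,hash)→3680, (D,merge)→3970, (D,hash)→4440, (E,merge)→33480, (E,nl_idx)→35700, (D,nl)→40280 …(+1); best=3680 via (E,hash)
  {ADF}: card=62500; try (A,hash)→8600, (F,hash)→11050, (A,merge)→36200, (A,nl_idx)→85700, (F,merge)→92220, (F,nl)→129600 …(+1); best=8600 via (A,hash)
  {ABD}: card=468750; try (B,hash)→13250, (D,hash)→29500, (B,merge)→93450, (D,merge)→365250, (B,nl_idx)→523350, (B,nl)→942100 …(+1); best=13250 via (B,hash)
  {ABC}: card=750000; try (A,hash)→12100, (C,hash)→26900, (A,merge)→74700, (C,merge)→363800, (A,nl_idx)→796700, (A,nl)→1501700 …(+1); best=12100 via (A,hash)
  {ADEF}: card=500000; try (A,hash)→29080, (E,hash)→71580, (A,merge)→326680, (A,nl_idx)→683680, (E,nl_idx)→883600, (E,merge)→1071380 …(+2); best=29080 via (A,hash)
  {ABDF}: card=4687500; try (B,hash)→73500, (F,hash)→482200, (B,merge)→1072450, (B,nl_idx)→5196100, (B,nl)→9383600, (F,nl)→9388250 …(+1); best=73500 via (B,hash)
  {ABCD}: card=15625000; try (C,hash)→483400, (D,hash)→766100, (C,merge)→9389050, (D,merge)→15764350, (C,nl)→46888250, (D,nl)→187512100; best=483400 via (C,hash)
  {ABDEF}: card=37500000; try (B,hash)→531480, (E,hash)→4761480, (B,merge)→10030430, (B,nl_idx)→41529080, (E,nl_idx)→65698500, (B,nl)→75029080 …(+2); best=531480 via (B,hash)
  {ABCDF}: card=156250000; try (C,hash)→4762400, (F,hash)→16108600, (C,merge)→112574300, (F,nl)→312983400, (F,merge)→391108520, (C,nl)→468823500; best=4762400 via (C,hash)
  {ABCDEF}: card=1250000000; try (C,hash)→38032880, (E,hash)→161012880, (C,merge)→1013032280, (E,nl_idx)→2192262400, (C,nl)→3750531480, (E,merge)→4536012680 …(+1); best=38032880 via (C,hash)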